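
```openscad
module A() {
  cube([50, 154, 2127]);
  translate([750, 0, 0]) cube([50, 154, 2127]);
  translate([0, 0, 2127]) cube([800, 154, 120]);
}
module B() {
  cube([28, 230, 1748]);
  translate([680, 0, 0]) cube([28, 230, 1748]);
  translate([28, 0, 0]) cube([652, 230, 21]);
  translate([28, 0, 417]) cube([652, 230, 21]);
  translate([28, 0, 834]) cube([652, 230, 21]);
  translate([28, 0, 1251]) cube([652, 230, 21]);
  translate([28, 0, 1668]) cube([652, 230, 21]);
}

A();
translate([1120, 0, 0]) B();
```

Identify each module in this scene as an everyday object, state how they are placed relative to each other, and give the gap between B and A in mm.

A is a door frame. B is a bookshelf. The bookshelf is on the floor beside the door frame on its +x side. The gap between the bookshelf and the door frame is 320 mm.

The bookshelf's nearest face is 320 mm from the door frame's +x face.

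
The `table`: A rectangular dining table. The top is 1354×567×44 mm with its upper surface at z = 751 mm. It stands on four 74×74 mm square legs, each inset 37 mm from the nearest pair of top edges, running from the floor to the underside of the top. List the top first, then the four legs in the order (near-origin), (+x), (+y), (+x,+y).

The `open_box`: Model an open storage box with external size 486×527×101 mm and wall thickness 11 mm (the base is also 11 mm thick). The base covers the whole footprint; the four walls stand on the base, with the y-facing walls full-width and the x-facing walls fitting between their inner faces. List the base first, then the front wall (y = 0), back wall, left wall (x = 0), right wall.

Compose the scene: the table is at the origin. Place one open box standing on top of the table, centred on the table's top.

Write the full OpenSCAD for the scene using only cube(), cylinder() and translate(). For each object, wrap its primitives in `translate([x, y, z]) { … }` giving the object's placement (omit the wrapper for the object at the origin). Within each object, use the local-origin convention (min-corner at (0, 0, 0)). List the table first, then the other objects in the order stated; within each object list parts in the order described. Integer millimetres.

translate([0, 0, 707]) cube([1354, 567, 44]);
translate([37, 37, 0]) cube([74, 74, 707]);
translate([1243, 37, 0]) cube([74, 74, 707]);
translate([37, 456, 0]) cube([74, 74, 707]);
translate([1243, 456, 0]) cube([74, 74, 707]);
translate([434, 20, 751]) {
  cube([486, 527, 11]);
  translate([0, 0, 11]) cube([486, 11, 90]);
  translate([0, 516, 11]) cube([486, 11, 90]);
  translate([0, 11, 11]) cube([11, 505, 90]);
  translate([475, 11, 11]) cube([11, 505, 90]);
}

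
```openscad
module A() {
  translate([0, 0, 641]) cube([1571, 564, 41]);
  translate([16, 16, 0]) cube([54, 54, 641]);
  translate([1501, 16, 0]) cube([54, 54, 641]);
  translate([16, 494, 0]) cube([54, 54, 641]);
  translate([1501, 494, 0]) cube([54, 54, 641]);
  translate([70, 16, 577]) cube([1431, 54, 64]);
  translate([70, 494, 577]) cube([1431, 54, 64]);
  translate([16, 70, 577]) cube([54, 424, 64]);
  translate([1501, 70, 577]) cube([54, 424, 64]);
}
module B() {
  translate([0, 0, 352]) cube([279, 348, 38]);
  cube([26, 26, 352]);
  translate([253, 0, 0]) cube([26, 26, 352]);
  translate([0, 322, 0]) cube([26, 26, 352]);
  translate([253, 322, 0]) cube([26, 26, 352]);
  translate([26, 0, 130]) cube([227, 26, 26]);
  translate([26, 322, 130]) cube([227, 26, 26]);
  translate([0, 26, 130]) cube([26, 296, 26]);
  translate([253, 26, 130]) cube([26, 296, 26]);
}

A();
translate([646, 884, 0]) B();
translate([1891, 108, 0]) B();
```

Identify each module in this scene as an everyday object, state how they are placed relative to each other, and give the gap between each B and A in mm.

Each stool's nearest face is 320 mm from the table's bounding box.

A is a table. B is a stool. Two stools sit around the table at the +y, +x sides. The gap between each stool and the table is 320 mm.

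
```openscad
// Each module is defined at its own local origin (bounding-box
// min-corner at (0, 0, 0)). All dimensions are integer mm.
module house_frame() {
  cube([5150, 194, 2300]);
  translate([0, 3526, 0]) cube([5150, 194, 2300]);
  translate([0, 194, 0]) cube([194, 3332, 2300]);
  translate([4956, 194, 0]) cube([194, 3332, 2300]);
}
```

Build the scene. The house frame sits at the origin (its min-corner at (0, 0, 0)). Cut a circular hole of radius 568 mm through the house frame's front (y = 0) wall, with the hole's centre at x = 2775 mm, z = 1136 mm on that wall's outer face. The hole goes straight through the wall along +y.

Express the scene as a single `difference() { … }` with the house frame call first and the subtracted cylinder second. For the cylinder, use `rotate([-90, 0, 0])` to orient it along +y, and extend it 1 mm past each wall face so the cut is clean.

difference() {
  house_frame();
  translate([2775, -1, 1136]) rotate([-90, 0, 0]) cylinder(h = 196, r = 568);
}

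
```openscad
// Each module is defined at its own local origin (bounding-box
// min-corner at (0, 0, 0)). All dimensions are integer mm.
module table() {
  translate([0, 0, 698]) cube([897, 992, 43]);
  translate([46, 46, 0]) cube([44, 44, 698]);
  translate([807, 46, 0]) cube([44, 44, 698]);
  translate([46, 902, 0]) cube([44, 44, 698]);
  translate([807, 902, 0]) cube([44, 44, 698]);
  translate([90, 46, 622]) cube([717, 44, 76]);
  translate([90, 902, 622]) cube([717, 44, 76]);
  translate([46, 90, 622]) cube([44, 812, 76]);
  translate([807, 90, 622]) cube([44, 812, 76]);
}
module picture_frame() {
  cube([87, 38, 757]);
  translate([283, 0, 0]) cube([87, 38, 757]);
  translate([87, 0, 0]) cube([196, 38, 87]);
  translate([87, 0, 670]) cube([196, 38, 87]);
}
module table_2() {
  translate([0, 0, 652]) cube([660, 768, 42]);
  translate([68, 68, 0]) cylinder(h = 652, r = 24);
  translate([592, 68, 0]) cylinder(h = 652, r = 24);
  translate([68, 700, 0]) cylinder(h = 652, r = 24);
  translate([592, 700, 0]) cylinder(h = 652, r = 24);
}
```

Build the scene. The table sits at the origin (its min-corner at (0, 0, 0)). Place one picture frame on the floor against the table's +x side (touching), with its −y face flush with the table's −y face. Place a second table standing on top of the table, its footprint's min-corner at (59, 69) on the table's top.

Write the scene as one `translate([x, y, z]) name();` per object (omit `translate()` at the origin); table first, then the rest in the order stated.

table();
translate([897, 0, 0]) picture_frame();
translate([59, 69, 741]) table_2();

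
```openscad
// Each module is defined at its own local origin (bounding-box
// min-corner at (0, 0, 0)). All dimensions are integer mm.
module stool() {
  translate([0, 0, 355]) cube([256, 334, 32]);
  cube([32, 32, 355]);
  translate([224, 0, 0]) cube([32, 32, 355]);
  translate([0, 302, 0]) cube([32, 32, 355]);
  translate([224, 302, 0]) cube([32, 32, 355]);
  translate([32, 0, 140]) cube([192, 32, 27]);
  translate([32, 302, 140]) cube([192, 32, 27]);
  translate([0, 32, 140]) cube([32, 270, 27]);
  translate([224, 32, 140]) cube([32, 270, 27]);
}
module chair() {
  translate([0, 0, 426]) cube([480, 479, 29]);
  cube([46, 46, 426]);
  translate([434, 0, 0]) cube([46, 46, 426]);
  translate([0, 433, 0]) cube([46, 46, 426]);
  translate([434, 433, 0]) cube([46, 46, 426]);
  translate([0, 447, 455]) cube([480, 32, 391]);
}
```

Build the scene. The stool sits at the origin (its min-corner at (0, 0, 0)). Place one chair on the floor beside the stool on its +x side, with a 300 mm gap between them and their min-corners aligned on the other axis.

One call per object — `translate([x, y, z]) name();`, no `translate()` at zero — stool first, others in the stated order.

stool();
translate([556, 0, 0]) chair();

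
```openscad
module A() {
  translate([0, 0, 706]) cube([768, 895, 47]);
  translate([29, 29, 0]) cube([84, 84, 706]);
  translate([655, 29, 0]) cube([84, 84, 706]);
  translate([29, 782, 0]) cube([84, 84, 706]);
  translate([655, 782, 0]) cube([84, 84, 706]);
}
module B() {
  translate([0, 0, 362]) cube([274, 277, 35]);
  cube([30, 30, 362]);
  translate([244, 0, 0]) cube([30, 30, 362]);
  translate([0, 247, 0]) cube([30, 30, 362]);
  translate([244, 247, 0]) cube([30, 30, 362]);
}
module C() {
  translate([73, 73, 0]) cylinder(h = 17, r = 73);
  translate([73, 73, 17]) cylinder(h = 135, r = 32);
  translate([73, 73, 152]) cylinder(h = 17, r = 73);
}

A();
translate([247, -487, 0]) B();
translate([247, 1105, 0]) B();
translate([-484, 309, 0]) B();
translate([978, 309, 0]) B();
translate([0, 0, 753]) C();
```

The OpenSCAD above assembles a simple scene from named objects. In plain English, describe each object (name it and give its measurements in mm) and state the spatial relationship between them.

A is a rectangular dining table. The top is 768×895×47 mm with its upper surface at z = 753 mm. It stands on four 84×84 mm square legs, each inset 29 mm from the nearest pair of top edges, running from the floor to the underside of the top.

B is a simple wooden stool: a rectangular seat 274 mm (x) by 277 mm (y), 35 mm thick, top face at z = 397 mm, on four square legs, each 30×30 mm in cross-section. The legs rest on z = 0, each flush with a corner of the seat.

C is a spool: two coaxial disc flanges of radius 73 mm and thickness 17 mm, joined by a core cylinder of radius 32 mm and height 135 mm. The lower flange rests on z = 0 and the three cylinders share a vertical axis.

Four stools sit around the table at the −y, +y, −x, +x sides. The spool is on top of the table.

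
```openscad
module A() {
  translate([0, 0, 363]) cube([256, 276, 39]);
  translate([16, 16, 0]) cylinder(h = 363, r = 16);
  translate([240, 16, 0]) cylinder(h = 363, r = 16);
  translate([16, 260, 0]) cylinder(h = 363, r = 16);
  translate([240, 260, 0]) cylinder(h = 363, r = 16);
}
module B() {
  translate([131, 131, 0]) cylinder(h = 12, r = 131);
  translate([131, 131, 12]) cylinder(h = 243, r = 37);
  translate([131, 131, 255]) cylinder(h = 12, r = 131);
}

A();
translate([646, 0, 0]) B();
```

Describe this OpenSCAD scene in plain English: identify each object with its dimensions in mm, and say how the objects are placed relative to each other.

A is a four-legged stool. The seat is a 256×276×39 mm slab whose top surface is at z = 402 mm; four round legs, each 32 mm in diameter, run from the floor (z = 0) to the underside of the seat, each leg's axis is inset half a diameter from the nearest pair of seat edges (so the leg's bounding box is flush with the corner).

B is a spool: two coaxial disc flanges of radius 131 mm and thickness 12 mm, joined by a core cylinder of radius 37 mm and height 243 mm. The lower flange rests on z = 0 and the three cylinders share a vertical axis.

The spool is on the floor beside the stool on its +x side.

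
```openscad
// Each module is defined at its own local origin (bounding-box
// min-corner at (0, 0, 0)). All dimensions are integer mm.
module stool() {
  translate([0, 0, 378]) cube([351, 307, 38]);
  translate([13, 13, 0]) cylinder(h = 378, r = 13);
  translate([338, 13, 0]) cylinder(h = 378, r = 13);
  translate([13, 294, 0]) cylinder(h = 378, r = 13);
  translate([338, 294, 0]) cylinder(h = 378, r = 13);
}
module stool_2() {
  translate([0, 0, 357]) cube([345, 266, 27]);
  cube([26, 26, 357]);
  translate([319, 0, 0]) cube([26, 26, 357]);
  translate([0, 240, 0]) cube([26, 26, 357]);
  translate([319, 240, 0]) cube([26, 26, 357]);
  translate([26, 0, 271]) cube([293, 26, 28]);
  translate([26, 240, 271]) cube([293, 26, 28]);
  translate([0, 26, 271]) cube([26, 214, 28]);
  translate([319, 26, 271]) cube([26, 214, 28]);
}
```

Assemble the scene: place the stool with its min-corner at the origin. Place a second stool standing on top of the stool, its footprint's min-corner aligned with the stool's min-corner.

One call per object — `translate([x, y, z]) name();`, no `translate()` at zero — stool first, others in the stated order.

stool();
translate([0, 0, 416]) stool_2();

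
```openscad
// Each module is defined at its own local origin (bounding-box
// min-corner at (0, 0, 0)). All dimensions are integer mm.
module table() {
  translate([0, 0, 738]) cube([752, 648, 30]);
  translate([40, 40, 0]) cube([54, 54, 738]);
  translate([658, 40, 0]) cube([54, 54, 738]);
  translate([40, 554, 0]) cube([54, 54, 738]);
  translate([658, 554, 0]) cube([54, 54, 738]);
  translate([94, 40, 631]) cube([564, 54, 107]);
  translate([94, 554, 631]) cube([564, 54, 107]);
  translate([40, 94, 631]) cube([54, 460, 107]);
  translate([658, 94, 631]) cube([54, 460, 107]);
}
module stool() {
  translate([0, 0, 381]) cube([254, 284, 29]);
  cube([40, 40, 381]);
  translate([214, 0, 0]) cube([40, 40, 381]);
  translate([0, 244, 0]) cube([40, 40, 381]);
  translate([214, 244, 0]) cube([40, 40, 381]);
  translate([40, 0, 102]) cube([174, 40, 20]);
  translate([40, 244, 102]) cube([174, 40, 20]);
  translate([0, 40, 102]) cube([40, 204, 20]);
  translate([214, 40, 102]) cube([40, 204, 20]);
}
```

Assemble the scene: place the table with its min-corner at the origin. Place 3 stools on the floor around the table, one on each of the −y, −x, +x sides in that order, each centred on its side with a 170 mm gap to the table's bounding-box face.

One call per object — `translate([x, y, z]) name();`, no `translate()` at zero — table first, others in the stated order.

table();
translate([249, -454, 0]) stool();
translate([-424, 182, 0]) stool();
translate([922, 182, 0]) stool();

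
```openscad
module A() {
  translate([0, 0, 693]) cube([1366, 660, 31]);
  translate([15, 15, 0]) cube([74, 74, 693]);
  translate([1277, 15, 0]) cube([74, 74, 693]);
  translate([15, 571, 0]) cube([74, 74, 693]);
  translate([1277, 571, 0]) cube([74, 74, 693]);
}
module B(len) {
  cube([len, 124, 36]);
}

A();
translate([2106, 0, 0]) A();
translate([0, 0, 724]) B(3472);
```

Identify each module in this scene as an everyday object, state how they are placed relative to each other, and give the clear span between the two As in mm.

Second table starts at x = 2106; first ends at x = 1366; clear span = 2106 − 1366 = 740 mm.

A is a table. B is a beam. A beam spans the tops of two tables. The clear span between the two tables is 740 mm.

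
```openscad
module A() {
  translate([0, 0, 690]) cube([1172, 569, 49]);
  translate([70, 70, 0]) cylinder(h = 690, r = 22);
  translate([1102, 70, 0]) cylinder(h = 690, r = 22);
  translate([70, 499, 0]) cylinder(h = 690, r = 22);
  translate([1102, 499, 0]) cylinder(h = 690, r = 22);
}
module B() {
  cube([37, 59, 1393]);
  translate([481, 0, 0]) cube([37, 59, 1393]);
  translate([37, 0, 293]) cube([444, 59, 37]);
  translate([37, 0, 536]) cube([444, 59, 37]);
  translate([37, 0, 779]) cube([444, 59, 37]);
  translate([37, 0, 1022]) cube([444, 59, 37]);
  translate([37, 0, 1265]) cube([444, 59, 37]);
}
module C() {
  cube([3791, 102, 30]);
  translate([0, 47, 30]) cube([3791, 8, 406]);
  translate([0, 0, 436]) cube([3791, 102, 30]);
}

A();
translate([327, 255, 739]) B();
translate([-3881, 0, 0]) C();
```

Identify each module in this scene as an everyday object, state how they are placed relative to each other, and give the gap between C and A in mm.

The I-beam's nearest face is 90 mm from the table's −x face.

A is a table. B is a ladder. C is an I-beam. The ladder is on top of the table, centred. The I-beam is on the floor beside the table on its −x side. The gap between the I-beam and the table is 90 mm.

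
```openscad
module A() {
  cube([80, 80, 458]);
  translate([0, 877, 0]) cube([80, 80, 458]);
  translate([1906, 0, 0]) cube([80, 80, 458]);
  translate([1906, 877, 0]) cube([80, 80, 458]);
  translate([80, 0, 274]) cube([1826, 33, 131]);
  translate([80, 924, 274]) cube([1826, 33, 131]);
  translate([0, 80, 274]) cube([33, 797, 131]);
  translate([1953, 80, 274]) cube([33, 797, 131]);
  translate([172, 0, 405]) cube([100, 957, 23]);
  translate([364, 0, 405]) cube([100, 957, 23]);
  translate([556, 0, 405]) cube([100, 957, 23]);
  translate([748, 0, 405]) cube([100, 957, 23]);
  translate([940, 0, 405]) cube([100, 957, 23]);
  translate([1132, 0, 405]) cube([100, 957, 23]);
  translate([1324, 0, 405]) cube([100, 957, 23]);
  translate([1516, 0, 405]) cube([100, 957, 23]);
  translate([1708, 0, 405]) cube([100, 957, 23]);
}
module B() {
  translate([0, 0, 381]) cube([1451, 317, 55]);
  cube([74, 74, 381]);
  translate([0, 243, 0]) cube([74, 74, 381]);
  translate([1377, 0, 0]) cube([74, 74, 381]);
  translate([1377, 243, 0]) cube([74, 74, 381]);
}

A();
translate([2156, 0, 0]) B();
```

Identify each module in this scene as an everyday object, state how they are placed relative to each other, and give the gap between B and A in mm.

The bench's nearest face is 170 mm from the bed frame's +x face.

A is a bed frame. B is a bench. The bench is on the floor beside the bed frame on its +x side. The gap between the bench and the bed frame is 170 mm.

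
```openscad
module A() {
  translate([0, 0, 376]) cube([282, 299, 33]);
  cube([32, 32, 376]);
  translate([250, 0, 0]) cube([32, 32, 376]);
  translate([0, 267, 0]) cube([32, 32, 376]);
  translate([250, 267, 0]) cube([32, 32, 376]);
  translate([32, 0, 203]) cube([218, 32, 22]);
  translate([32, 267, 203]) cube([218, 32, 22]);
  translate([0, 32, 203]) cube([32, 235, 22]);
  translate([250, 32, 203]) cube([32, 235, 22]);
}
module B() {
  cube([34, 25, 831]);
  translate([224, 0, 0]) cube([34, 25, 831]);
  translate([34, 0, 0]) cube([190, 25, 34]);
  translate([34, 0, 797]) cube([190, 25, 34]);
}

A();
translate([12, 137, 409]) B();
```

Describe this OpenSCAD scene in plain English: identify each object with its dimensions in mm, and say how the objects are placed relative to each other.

A is a four-legged stool. The seat is a 282×299×33 mm slab whose top surface is at z = 409 mm; four square legs, each 32×32 mm in cross-section, run from the floor (z = 0) to the underside of the seat, each flush with a corner of the seat. Four stretchers, 32 mm wide and 22 mm tall, connect adjacent legs with their undersides at z = 203 mm, each running between the inner faces of the legs it joins and aligned with the legs' outer faces on the other axis.

B is a rectangular picture frame lying in the x–z plane (depth along y). The opening is 190 mm wide (x) by 763 mm tall (z), surrounded by a border 34 mm wide on all four sides. The frame is 25 mm deep and is made of two full-height vertical stiles with two horizontal rails fitted between them.

The picture frame is on top of the stool, centred.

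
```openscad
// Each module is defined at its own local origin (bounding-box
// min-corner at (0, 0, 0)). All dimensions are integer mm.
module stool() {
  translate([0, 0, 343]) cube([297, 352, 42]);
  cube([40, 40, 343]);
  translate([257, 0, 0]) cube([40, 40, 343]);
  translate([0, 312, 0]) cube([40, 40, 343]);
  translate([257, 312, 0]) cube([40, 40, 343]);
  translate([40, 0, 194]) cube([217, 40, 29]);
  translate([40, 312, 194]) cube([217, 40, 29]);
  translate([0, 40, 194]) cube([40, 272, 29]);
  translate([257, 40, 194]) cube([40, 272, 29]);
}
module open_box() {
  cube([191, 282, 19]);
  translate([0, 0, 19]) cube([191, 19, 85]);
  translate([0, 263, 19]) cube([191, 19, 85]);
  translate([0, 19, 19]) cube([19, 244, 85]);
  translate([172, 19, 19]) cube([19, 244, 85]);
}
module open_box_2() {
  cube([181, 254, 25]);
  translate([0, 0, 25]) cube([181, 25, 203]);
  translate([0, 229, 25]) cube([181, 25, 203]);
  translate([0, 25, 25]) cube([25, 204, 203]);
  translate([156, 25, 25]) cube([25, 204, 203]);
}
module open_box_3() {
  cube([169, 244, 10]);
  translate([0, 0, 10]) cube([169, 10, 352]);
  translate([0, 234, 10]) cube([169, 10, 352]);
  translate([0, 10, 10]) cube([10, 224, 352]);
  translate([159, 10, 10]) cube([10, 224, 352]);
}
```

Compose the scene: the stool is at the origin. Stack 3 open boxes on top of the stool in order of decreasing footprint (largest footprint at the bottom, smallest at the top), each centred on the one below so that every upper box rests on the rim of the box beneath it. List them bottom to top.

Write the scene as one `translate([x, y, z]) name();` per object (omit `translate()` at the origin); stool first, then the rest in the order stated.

stool();
translate([53, 35, 385]) open_box();
translate([58, 49, 489]) open_box_2();
translate([64, 54, 717]) open_box_3();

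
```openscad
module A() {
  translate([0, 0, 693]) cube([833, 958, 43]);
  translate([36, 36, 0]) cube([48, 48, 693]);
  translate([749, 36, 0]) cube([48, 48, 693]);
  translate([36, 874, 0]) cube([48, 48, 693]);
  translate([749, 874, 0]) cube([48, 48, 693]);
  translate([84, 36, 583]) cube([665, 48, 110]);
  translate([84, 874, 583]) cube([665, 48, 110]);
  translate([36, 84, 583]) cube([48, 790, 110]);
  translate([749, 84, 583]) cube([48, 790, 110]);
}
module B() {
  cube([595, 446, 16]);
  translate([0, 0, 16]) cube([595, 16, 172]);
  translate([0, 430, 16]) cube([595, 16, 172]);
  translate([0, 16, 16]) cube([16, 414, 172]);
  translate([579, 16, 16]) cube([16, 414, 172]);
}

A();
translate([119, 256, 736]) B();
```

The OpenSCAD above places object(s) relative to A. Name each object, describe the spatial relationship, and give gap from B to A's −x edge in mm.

A is a table. B is an open box. The open box is on top of the table, centred. The gap from the open box to the table's −x edge is 119 mm.

The open box's min-x is at 119; the table's min-x is 0; gap = 119 mm.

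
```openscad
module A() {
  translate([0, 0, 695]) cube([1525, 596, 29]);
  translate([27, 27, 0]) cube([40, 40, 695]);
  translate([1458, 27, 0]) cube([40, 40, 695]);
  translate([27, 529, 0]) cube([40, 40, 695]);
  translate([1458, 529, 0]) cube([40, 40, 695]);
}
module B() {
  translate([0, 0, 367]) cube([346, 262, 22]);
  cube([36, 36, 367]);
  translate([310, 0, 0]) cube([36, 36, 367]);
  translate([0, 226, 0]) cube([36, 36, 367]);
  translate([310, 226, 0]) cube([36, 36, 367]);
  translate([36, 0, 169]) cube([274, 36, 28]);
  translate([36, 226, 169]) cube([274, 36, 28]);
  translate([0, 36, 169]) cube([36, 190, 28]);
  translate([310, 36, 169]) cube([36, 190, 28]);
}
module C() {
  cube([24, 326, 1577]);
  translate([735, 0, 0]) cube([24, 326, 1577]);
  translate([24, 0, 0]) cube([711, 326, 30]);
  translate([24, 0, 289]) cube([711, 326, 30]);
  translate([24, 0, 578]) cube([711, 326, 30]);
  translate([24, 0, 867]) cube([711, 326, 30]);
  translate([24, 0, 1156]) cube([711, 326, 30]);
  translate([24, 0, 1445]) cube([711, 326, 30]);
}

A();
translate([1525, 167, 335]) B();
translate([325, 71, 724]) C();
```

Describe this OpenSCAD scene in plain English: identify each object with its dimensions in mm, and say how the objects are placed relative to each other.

A is a table: top 1525 mm (x) × 596 mm (y), 29 mm thick, upper face at z = 724 mm, on four 40×40 mm square legs, each inset 27 mm from the nearest pair of top edges, running from z = 0 to the bottom of the top.

B is a four-legged stool. The seat is a 346×262×22 mm slab whose top surface is at z = 389 mm; four square legs, each 36×36 mm in cross-section, run from the floor (z = 0) to the underside of the seat, each flush with a corner of the seat. Four stretchers, 36 mm wide and 28 mm tall, connect adjacent legs with their undersides at z = 169 mm, each running between the inner faces of the legs it joins and aligned with the legs' outer faces on the other axis.

C is an open bookshelf. Two side panels, each 24 mm thick, 326 mm deep and 1577 mm tall, stand 759 mm apart (outside-to-outside). Between them sit 6 shelves, each 30 mm thick and 326 mm deep, spanning the full gap between the sides. The bottom shelf rests on the floor (its underside at z = 0) and the clear gap between one shelf's top and the next shelf's underside is 259 mm.

The stool is beside the table with their tops flush at z = 724. The bookshelf is on top of the table.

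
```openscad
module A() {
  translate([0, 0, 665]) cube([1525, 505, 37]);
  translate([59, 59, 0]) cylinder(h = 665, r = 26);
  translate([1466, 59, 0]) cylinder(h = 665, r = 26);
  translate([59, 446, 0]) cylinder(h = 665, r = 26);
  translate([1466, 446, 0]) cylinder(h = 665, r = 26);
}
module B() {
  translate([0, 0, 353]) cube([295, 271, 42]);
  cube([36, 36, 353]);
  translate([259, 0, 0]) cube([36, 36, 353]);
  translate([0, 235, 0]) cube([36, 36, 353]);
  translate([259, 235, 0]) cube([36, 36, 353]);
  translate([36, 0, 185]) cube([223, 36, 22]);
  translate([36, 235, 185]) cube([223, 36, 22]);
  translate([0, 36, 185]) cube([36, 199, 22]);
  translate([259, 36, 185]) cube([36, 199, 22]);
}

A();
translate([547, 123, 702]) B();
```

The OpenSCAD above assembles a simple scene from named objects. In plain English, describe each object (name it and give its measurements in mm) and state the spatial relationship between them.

A is a table: top 1525 mm (x) × 505 mm (y), 37 mm thick, upper face at z = 702 mm, on four round legs of 52 mm diameter, each leg's bounding box inset 33 mm from the nearest pair of top edges, running from z = 0 to the bottom of the top.

B is a four-legged stool. The seat is a 295×271×42 mm slab whose top surface is at z = 395 mm; four square legs, each 36×36 mm in cross-section, run from the floor (z = 0) to the underside of the seat, each flush with a corner of the seat. Four stretchers, 36 mm wide and 22 mm tall, connect adjacent legs with their undersides at z = 185 mm, each running between the inner faces of the legs it joins and aligned with the legs' outer faces on the other axis.

The stool is on top of the table.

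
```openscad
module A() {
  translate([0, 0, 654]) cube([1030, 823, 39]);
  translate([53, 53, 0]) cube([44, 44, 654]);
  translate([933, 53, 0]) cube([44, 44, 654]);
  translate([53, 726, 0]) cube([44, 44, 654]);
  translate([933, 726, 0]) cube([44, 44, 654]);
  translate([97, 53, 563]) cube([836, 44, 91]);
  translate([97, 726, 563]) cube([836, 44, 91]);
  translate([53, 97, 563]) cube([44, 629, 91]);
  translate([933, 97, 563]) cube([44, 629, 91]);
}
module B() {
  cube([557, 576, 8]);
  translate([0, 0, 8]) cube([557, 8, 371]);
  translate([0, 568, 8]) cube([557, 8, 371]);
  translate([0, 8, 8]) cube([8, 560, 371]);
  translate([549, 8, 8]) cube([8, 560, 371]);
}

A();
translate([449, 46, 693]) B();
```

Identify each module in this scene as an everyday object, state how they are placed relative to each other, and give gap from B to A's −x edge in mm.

A is a table. B is an open box. The open box is on top of the table. The gap from the open box to the table's −x edge is 449 mm.

The open box's min-x is at 449; the table's min-x is 0; gap = 449 mm.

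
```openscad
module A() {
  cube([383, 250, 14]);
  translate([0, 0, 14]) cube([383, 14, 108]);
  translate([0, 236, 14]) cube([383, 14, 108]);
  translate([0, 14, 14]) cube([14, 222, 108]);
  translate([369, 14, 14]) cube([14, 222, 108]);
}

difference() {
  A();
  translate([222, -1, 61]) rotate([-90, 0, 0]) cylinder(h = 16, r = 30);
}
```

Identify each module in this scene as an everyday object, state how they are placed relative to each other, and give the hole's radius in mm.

A is an open box. The open box has a circular hole through its front wall. The hole's radius is 30 mm.

The subtracted cylinder has r = 30 mm.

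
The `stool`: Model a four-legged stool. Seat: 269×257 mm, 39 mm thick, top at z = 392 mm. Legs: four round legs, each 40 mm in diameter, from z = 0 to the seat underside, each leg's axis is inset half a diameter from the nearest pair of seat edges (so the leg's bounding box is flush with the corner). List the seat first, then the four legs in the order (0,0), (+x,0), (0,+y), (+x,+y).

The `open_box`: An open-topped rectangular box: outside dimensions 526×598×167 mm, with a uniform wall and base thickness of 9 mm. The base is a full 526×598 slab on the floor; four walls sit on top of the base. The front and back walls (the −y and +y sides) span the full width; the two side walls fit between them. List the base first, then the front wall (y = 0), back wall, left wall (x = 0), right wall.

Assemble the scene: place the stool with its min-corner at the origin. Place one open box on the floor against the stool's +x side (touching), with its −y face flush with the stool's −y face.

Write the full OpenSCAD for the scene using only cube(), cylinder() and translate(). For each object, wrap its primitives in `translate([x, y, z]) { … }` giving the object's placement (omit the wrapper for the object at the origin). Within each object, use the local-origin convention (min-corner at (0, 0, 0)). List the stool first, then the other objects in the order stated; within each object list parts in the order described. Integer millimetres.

translate([0, 0, 353]) cube([269, 257, 39]);
translate([20, 20, 0]) cylinder(h = 353, r = 20);
translate([249, 20, 0]) cylinder(h = 353, r = 20);
translate([20, 237, 0]) cylinder(h = 353, r = 20);
translate([249, 237, 0]) cylinder(h = 353, r = 20);
translate([269, 0, 0]) {
  cube([526, 598, 9]);
  translate([0, 0, 9]) cube([526, 9, 158]);
  translate([0, 589, 9]) cube([526, 9, 158]);
  translate([0, 9, 9]) cube([9, 580, 158]);
  translate([517, 9, 9]) cube([9, 580, 158]);
}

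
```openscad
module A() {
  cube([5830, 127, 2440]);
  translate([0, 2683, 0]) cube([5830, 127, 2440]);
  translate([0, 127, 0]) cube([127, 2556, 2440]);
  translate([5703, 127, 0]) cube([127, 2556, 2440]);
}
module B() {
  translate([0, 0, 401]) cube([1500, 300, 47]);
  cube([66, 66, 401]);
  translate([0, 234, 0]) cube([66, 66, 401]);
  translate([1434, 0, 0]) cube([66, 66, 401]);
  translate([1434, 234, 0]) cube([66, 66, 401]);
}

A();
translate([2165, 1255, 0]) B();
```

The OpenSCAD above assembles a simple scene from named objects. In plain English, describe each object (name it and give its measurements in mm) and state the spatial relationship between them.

A is the wall frame of a small rectangular building: four walls, each 2440 mm tall and 127 mm thick, enclosing a footprint 5830 mm (x) by 2810 mm (y) outside-to-outside, with no floor or roof. The front and back walls (the −y and +y sides) span the full width; the two side walls fit between them.

B is a bench: a 1500×300 mm seat slab, 47 mm thick, top at z = 448 mm, on four 66×66 mm square legs flush with the seat corners and standing on z = 0.

The bench sits inside the house frame, centred.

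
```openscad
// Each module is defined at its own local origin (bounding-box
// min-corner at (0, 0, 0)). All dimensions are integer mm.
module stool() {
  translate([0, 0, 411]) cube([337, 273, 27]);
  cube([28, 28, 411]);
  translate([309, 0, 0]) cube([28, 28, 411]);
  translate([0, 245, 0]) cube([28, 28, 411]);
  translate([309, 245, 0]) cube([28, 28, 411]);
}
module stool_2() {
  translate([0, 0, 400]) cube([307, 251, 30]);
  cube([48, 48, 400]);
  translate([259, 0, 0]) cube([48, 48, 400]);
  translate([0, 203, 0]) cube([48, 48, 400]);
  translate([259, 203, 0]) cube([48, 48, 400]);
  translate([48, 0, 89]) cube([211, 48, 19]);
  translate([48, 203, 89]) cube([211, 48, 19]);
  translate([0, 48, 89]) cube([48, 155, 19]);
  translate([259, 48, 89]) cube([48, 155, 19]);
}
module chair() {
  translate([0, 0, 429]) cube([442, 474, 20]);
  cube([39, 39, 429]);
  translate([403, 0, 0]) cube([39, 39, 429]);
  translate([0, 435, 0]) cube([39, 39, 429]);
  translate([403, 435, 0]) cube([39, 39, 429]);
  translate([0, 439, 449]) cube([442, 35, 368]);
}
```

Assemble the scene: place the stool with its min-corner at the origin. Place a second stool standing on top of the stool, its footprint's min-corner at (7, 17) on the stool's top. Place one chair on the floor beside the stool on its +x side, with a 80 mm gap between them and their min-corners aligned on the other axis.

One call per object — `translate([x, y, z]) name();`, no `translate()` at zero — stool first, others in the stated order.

stool();
translate([7, 17, 438]) stool_2();
translate([417, 0, 0]) chair();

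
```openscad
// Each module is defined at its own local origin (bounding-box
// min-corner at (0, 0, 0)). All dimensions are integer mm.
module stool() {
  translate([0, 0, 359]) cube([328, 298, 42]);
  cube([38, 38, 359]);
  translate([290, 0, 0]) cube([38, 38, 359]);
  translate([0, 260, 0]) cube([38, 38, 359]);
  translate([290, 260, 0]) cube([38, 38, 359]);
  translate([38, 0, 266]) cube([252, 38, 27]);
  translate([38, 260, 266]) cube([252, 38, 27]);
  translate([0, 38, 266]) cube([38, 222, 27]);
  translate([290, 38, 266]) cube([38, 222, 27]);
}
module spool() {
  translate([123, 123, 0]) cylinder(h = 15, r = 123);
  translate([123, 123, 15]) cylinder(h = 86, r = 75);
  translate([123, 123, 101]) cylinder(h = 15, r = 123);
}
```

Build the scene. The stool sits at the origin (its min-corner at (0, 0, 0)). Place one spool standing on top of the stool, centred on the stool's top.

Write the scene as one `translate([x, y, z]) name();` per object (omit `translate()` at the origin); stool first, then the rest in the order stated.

stool();
translate([41, 26, 401]) spool();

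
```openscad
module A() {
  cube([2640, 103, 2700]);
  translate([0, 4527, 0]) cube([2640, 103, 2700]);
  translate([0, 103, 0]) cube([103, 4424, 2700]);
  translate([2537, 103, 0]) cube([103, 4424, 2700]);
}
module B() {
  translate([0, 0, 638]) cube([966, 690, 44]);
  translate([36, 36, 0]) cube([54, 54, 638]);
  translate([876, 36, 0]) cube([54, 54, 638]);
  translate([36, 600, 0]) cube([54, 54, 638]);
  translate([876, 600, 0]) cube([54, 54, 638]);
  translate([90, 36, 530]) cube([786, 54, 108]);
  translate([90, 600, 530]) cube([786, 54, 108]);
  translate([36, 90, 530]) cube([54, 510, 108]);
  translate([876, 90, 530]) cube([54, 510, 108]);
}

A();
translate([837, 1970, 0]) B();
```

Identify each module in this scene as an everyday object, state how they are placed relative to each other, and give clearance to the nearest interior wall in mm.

Clearances: x = 734, y = 1867; minimum 734 mm.

A is a house frame. B is a table. The table sits inside the house frame, centred. The clearance to the nearest interior wall is 734 mm.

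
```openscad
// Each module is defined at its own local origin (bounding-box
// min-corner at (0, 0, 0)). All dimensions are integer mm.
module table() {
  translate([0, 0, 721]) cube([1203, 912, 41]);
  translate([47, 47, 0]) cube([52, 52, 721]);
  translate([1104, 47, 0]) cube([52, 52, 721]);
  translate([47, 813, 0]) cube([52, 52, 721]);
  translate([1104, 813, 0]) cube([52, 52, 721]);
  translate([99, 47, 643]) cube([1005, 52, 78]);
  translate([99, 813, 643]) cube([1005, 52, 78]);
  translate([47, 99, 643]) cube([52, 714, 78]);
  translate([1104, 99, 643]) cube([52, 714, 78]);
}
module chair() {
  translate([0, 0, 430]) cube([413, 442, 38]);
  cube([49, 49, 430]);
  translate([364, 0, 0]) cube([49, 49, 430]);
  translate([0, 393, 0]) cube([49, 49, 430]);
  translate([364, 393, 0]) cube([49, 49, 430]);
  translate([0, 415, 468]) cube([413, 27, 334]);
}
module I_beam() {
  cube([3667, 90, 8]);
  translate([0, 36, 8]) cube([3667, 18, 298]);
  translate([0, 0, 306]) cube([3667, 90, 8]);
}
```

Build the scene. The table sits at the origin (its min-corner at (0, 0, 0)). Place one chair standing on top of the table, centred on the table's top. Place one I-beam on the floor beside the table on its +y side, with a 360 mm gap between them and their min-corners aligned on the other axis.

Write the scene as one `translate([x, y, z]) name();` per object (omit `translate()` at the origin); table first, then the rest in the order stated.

table();
translate([395, 235, 762]) chair();
translate([0, 1272, 0]) I_beam();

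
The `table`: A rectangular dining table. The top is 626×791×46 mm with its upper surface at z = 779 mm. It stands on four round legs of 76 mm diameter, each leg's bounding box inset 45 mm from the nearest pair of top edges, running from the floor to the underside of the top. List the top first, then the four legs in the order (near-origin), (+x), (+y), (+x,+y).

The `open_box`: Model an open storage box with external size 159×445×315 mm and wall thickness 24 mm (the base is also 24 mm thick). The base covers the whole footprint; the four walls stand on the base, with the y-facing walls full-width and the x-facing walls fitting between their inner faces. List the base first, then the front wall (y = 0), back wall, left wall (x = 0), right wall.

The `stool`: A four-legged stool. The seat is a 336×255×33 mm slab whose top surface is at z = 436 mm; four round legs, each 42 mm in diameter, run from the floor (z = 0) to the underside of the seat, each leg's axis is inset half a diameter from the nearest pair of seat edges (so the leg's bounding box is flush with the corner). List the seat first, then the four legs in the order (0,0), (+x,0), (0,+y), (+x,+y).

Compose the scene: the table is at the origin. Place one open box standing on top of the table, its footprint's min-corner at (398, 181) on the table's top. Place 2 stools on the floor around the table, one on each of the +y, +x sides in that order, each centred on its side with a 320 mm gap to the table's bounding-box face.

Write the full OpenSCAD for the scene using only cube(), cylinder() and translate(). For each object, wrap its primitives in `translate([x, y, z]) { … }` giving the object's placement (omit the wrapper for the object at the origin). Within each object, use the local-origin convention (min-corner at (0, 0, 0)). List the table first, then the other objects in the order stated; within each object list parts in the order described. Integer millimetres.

translate([0, 0, 733]) cube([626, 791, 46]);
translate([83, 83, 0]) cylinder(h = 733, r = 38);
translate([543, 83, 0]) cylinder(h = 733, r = 38);
translate([83, 708, 0]) cylinder(h = 733, r = 38);
translate([543, 708, 0]) cylinder(h = 733, r = 38);
translate([398, 181, 779]) {
  cube([159, 445, 24]);
  translate([0, 0, 24]) cube([159, 24, 291]);
  translate([0, 421, 24]) cube([159, 24, 291]);
  translate([0, 24, 24]) cube([24, 397, 291]);
  translate([135, 24, 24]) cube([24, 397, 291]);
}
translate([145, 1111, 0]) {
  translate([0, 0, 403]) cube([336, 255, 33]);
  translate([21, 21, 0]) cylinder(h = 403, r = 21);
  translate([315, 21, 0]) cylinder(h = 403, r = 21);
  translate([21, 234, 0]) cylinder(h = 403, r = 21);
  translate([315, 234, 0]) cylinder(h = 403, r = 21);
}
translate([946, 268, 0]) {
  translate([0, 0, 403]) cube([336, 255, 33]);
  translate([21, 21, 0]) cylinder(h = 403, r = 21);
  translate([315, 21, 0]) cylinder(h = 403, r = 21);
  translate([21, 234, 0]) cylinder(h = 403, r = 21);
  translate([315, 234, 0]) cylinder(h = 403, r = 21);
}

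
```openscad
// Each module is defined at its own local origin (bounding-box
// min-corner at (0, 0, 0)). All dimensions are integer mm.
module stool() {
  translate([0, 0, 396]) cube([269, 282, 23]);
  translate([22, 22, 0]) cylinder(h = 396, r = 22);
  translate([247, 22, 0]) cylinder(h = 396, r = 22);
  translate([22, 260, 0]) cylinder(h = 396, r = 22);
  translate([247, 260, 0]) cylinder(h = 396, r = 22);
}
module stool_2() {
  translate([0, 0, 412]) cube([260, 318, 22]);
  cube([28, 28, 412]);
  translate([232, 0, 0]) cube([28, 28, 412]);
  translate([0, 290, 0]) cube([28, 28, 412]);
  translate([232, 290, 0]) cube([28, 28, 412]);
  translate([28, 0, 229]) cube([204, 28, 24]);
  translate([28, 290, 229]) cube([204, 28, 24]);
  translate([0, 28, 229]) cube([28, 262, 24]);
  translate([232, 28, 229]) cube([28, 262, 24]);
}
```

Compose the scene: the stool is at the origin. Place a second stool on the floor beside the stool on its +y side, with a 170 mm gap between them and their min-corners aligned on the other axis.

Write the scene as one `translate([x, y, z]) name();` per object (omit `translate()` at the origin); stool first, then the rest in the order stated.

stool();
translate([0, 452, 0]) stool_2();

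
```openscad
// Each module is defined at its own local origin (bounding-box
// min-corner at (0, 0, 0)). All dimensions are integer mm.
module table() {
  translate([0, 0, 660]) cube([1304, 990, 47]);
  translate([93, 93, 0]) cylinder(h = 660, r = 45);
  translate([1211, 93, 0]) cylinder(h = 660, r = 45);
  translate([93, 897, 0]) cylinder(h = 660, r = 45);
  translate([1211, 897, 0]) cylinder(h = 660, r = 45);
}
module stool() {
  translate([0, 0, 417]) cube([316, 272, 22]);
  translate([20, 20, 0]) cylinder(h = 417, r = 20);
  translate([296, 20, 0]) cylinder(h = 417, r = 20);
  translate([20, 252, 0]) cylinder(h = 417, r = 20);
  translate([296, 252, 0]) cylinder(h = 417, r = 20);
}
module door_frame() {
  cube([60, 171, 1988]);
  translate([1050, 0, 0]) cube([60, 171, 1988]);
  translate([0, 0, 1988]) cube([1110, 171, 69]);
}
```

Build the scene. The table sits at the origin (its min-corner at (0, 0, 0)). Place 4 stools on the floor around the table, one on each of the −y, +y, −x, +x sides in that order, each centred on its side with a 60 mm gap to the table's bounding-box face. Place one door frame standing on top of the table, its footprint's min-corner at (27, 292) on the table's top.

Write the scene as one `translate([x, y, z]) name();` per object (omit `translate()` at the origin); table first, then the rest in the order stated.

table();
translate([494, -332, 0]) stool();
translate([494, 1050, 0]) stool();
translate([-376, 359, 0]) stool();
translate([1364, 359, 0]) stool();
translate([27, 292, 707]) door_frame();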